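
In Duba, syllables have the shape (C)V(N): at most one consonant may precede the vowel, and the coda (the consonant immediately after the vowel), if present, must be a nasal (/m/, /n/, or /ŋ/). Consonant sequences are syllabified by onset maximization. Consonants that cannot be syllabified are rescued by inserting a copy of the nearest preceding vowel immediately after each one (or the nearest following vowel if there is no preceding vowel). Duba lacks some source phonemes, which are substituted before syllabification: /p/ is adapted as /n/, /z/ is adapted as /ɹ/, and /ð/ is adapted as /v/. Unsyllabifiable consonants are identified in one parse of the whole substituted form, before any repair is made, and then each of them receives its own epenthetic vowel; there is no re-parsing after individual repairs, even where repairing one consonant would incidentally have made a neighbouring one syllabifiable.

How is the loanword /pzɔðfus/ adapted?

nɔɹɔvɔfusu

Substitution: /p/ → /n/, /z/ → /ɹ/, /ð/ → /v/, giving /nɹɔvfus/.
Under (C)V(N), the unsyllabifiable consonants are /n/, /v/, /s/ (only a nasal (/m/, /n/, or /ŋ/) is licensed in coda position; onsets are limited to one consonant).
Inserting the epenthetic vowel yields /n/ → /nɔ/, /v/ → /vɔ/, /s/ → /su/.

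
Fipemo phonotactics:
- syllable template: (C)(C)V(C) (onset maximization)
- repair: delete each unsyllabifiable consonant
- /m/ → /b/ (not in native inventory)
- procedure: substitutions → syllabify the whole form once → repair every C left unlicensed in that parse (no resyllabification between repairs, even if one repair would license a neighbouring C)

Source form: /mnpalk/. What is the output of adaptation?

Substitution: /m/ → /b/, giving /bnpalk/.
The consonants /b/, /k/ cannot be parsed into a legal (C)(C)V(C) syllable (at most one coda consonant is licensed; onsets may contain at most 2 consonants).
Each unlicensed consonant is deleted: /b/, /k/.

npal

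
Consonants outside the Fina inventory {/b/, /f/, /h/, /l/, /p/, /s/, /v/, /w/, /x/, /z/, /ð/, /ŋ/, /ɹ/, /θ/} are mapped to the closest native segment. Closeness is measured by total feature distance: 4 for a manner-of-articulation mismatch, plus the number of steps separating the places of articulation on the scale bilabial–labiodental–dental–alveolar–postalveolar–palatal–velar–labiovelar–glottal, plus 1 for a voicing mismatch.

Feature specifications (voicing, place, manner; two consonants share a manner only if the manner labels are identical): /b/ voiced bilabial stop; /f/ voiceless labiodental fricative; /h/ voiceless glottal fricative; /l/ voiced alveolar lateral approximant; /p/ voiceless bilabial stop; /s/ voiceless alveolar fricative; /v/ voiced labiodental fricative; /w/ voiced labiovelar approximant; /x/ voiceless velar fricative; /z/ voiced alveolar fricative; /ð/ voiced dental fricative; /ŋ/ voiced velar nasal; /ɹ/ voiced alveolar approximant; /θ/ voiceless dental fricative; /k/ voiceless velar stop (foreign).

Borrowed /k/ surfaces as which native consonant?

/x/ is closest: manner differs (stop→fricative, +4), place distance 0 (velar→velar), same voicing; total 4. Next closest is /ŋ/ at distance 5.

x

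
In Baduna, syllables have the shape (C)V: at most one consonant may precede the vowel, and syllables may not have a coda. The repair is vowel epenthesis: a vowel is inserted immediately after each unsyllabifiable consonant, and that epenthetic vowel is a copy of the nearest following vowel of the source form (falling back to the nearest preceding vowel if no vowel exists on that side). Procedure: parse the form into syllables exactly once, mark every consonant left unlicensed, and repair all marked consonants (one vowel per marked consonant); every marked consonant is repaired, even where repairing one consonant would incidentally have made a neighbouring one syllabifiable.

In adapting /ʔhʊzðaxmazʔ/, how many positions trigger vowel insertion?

The unsyllabifiable consonants are /ʔ/, /z/, /x/, /z/, /ʔ/; each receives one epenthetic vowel.

5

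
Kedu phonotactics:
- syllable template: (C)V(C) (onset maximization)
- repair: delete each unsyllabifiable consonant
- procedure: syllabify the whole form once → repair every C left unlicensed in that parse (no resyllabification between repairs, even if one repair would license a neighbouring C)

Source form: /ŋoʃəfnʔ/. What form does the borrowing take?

The consonants /n/, /ʔ/ cannot be parsed into a legal (C)V(C) syllable (at most one coda consonant is licensed; onsets are limited to one consonant).
Deletion applies to /n/, /ʔ/.

ŋoʃəf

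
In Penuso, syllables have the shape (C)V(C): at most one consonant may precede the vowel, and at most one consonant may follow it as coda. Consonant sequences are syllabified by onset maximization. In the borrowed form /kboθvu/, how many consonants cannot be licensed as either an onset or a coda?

1

The consonants /k/ cannot be parsed into a legal (C)V(C) syllable (at most one coda consonant is licensed; onsets are limited to one consonant).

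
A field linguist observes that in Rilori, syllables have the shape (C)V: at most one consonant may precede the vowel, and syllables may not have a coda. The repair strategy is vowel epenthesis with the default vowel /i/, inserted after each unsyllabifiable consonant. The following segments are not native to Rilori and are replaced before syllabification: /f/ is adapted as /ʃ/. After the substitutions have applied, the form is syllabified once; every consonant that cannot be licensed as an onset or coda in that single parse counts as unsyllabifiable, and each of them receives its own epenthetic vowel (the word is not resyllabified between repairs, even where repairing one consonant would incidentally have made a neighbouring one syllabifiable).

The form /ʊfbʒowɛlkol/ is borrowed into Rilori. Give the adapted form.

Substitution: /f/ → /ʃ/, giving /ʊʃbʒowɛlkol/.
The consonants /ʃ/, /b/, /l/, /l/ cannot be parsed into a legal (C)V syllable (no codas are permitted; onsets are limited to one consonant).
Inserting the epenthetic vowel yields /ʃ/ → /ʃi/, /b/ → /bi/, /l/ → /li/, /l/ → /li/.

ʊʃibiʒowɛlikoli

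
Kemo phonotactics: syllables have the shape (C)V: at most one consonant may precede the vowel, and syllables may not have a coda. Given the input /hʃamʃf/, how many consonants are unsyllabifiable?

Syllabifying with onset maximization leaves /h/, /m/, /ʃ/, /f/ stranded (no codas are permitted; onsets are limited to one consonant).

4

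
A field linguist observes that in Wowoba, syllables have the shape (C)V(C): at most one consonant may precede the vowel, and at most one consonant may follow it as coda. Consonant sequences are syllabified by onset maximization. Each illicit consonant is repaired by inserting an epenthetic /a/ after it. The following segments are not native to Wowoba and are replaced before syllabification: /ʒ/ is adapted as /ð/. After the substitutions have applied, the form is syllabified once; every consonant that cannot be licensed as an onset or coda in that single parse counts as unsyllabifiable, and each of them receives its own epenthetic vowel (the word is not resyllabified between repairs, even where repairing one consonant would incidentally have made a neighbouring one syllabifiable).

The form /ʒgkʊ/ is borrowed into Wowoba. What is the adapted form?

Substitution: /ʒ/ → /ð/, giving /ðgkʊ/.
Under (C)V(C), the unsyllabifiable consonants are /ð/, /g/ (at most one coda consonant is licensed; onsets are limited to one consonant).
Epenthesis after each stranded consonant: /ð/ → /ða/, /g/ → /ga/.

ðagakʊ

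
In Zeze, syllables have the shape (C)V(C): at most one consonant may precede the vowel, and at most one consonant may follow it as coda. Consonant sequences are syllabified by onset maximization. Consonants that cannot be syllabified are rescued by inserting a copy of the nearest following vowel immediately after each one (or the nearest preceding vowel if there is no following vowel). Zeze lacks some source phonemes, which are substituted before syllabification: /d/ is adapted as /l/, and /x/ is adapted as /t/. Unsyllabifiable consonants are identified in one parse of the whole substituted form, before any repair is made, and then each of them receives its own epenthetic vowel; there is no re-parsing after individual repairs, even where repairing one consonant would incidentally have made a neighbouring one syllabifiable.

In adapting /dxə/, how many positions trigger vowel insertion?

After substitution the input is /ltə/.
The unsyllabifiable consonants are /l/; each receives one epenthetic vowel.

1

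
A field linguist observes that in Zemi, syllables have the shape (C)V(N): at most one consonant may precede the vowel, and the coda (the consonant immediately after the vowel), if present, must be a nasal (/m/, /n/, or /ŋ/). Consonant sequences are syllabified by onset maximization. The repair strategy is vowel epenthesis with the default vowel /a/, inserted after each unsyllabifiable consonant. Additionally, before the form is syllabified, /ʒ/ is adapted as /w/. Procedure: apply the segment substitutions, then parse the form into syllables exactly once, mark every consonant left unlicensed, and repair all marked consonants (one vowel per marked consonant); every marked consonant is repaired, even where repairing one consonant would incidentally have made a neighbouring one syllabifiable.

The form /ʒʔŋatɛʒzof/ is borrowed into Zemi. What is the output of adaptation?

Substitution: /ʒ/ → /w/, giving /wʔŋatɛwzof/.
Under (C)V(N), the unsyllabifiable consonants are /w/, /ʔ/, /w/, /f/ (only a nasal (/m/, /n/, or /ŋ/) is licensed in coda position; onsets are limited to one consonant).
Inserting the epenthetic vowel yields /w/ → /wa/, /ʔ/ → /ʔa/, /w/ → /wa/, /f/ → /fa/.

waʔaŋatɛwazofa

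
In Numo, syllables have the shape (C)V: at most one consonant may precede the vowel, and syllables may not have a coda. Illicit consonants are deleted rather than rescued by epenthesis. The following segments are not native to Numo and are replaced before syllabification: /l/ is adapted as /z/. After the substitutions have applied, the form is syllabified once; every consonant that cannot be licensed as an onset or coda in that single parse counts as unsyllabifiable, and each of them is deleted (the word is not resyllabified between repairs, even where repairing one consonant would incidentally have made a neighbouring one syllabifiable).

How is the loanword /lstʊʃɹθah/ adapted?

Substitution: /l/ → /z/, giving /zstʊʃɹθah/.
The consonants /z/, /s/, /ʃ/, /ɹ/, /h/ cannot be parsed into a legal (C)V syllable (no codas are permitted; onsets are limited to one consonant).
Deleting the stranded consonants removes /z/, /s/, /ʃ/, /ɹ/, /h/.

tʊθa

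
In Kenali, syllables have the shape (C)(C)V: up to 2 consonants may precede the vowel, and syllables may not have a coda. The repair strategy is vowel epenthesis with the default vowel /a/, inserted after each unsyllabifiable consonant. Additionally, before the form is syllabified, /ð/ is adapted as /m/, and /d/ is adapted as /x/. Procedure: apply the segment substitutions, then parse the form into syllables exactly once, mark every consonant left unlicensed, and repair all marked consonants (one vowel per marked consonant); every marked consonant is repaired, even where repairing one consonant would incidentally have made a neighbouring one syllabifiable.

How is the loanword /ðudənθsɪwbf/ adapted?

Substitution: /ð/ → /m/, /d/ → /x/, giving /muxənθsɪwbf/.
Under (C)(C)V, the unsyllabifiable consonants are /n/, /w/, /b/, /f/ (no codas are permitted; onsets may contain at most 2 consonants).
Inserting the epenthetic vowel yields /n/ → /na/, /w/ → /wa/, /b/ → /ba/, /f/ → /fa/.

muxənaθsɪwabafa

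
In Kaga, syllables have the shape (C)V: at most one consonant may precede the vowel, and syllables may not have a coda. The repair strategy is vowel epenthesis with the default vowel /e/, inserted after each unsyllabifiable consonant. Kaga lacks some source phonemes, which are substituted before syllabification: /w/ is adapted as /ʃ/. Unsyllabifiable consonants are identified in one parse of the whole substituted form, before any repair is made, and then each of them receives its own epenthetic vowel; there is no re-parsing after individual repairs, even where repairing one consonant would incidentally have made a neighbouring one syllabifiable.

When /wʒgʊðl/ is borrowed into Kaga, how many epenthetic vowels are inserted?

4

After substitution the input is /ʃʒgʊðl/.
The unsyllabifiable consonants are /ʃ/, /ʒ/, /ð/, /l/; each receives one epenthetic vowel.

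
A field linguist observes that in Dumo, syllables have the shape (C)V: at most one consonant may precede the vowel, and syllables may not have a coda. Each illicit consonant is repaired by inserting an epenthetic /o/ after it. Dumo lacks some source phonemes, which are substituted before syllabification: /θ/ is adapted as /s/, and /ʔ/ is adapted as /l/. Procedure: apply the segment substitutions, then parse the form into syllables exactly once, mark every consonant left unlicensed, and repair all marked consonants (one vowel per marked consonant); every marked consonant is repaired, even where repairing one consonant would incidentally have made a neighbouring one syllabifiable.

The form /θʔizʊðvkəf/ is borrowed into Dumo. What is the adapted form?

Substitution: /θ/ → /s/, /ʔ/ → /l/, giving /slizʊðvkəf/.
The consonants /s/, /ð/, /v/, /f/ cannot be parsed into a legal (C)V syllable (no codas are permitted; onsets are limited to one consonant).
Epenthesis after each stranded consonant: /s/ → /so/, /ð/ → /ðo/, /v/ → /vo/, /f/ → /fo/.

solizʊðovokəfo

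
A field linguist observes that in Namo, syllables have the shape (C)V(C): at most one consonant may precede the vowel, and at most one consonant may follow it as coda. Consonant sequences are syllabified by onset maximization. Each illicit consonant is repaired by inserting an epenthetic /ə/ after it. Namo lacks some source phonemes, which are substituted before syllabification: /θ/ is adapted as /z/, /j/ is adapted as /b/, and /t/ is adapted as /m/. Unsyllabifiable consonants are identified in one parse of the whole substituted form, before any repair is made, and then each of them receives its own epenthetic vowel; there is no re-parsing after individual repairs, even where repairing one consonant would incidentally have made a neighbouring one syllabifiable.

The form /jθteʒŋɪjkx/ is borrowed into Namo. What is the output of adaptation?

Substitution: /j/ → /b/, /θ/ → /z/, /t/ → /m/, giving /bzmeʒŋɪbkx/.
The consonants /b/, /z/, /k/, /x/ cannot be parsed into a legal (C)V(C) syllable (at most one coda consonant is licensed; onsets are limited to one consonant).
Each unlicensed consonant becomes the onset of a new syllable: /b/ → /bə/, /z/ → /zə/, /k/ → /kə/, /x/ → /xə/.

bəzəmeʒŋɪbkəxə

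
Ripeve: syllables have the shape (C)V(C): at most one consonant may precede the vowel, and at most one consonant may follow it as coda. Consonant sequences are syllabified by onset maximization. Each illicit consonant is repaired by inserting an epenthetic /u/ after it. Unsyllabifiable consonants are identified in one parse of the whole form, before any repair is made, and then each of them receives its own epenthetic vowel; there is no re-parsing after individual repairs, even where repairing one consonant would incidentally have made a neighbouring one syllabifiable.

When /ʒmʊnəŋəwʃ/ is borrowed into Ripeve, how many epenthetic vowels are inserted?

2

The unsyllabifiable consonants are /ʒ/, /ʃ/; each receives one epenthetic vowel.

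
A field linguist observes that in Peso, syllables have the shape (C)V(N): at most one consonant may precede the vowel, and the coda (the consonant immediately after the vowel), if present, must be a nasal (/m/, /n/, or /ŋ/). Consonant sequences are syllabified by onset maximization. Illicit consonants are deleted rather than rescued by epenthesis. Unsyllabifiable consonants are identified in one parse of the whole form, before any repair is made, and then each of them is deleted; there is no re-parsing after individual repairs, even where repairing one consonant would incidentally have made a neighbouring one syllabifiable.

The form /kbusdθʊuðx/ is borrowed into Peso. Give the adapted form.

buθʊu

Under (C)V(N), the unsyllabifiable consonants are /k/, /s/, /d/, /ð/, /x/ (only a nasal (/m/, /n/, or /ŋ/) is licensed in coda position; onsets are limited to one consonant).
Deleting the stranded consonants removes /k/, /s/, /d/, /ð/, /x/.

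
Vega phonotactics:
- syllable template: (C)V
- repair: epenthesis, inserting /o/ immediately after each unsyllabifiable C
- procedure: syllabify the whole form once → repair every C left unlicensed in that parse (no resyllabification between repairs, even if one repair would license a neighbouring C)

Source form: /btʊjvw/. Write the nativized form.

botʊjovowo

Under (C)V, the unsyllabifiable consonants are /b/, /j/, /v/, /w/ (no codas are permitted; onsets are limited to one consonant).
Inserting the epenthetic vowel yields /b/ → /bo/, /j/ → /jo/, /v/ → /vo/, /w/ → /wo/.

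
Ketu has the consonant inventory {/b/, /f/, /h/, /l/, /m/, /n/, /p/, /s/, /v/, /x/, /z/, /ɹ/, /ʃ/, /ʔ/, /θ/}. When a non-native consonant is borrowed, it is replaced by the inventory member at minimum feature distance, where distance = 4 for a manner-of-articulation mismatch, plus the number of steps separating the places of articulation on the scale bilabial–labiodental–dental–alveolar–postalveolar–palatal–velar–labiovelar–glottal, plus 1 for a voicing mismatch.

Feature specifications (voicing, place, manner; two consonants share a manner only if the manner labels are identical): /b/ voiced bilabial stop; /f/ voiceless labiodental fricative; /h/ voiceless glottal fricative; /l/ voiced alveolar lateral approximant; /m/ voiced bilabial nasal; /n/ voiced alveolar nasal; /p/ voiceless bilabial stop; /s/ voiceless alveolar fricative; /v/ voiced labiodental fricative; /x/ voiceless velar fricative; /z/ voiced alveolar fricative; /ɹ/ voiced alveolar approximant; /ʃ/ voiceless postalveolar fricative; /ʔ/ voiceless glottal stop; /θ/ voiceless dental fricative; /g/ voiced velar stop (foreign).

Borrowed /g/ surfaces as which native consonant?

/ʔ/ is closest: same manner (stop), place distance 2 (velar→glottal), voicing differs (+1); total 3. Next closest is /x/ at distance 5.

ʔ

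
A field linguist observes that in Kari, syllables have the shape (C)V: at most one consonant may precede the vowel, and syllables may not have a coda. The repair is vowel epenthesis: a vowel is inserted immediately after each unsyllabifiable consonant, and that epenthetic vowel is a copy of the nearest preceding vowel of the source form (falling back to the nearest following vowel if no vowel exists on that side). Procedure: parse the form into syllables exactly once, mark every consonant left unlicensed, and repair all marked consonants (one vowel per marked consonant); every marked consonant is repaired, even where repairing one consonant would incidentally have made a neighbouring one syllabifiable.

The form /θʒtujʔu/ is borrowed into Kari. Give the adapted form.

Syllabifying with onset maximization leaves /θ/, /ʒ/, /j/ stranded (no codas are permitted; onsets are limited to one consonant).
Epenthesis after each stranded consonant: /θ/ → /θu/, /ʒ/ → /ʒu/, /j/ → /ju/.

θuʒutujuʔu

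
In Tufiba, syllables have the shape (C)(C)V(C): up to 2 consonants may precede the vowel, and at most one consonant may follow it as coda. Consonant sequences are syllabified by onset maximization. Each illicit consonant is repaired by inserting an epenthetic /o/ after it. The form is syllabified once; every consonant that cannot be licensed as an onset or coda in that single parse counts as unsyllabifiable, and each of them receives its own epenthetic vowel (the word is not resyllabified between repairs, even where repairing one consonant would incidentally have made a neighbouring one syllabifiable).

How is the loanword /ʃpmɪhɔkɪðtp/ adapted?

Syllabifying with onset maximization leaves /ʃ/, /t/, /p/ stranded (at most one coda consonant is licensed; onsets may contain at most 2 consonants).
Epenthesis after each stranded consonant: /ʃ/ → /ʃo/, /t/ → /to/, /p/ → /po/.

ʃopmɪhɔkɪðtopo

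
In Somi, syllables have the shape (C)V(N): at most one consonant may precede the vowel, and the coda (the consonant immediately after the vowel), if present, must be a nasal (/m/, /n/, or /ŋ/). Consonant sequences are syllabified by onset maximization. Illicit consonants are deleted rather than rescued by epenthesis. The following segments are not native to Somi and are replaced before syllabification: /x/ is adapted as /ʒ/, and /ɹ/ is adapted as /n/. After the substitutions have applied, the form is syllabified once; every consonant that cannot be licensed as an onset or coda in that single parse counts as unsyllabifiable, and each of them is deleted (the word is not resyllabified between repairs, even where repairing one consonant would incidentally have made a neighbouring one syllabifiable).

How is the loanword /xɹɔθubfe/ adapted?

nɔθufe

Substitution: /x/ → /ʒ/, /ɹ/ → /n/, giving /ʒnɔθubfe/.
Syllabifying with onset maximization leaves /ʒ/, /b/ stranded (only a nasal (/m/, /n/, or /ŋ/) is licensed in coda position; onsets are limited to one consonant).
Deletion applies to /ʒ/, /b/.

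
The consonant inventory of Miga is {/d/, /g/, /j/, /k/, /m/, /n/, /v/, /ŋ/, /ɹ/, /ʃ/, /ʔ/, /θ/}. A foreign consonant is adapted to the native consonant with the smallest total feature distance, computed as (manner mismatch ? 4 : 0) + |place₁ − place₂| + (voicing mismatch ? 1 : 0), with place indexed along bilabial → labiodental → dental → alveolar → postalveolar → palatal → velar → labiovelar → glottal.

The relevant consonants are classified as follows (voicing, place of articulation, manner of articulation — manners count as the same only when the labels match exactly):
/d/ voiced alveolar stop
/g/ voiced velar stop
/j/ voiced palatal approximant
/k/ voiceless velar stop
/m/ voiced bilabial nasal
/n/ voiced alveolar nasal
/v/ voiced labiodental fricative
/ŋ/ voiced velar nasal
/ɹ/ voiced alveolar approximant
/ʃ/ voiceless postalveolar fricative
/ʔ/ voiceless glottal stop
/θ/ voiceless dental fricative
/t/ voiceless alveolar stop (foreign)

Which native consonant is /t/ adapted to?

d

/d/ is closest: same manner (stop), place distance 0 (alveolar→alveolar), voicing differs (+1); total 1. Next closest is /k/ at distance 3.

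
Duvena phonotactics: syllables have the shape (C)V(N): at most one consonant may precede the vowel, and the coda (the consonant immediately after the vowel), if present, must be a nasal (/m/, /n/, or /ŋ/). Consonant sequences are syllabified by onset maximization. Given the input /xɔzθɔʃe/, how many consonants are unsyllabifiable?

The consonants /z/ cannot be parsed into a legal (C)V(N) syllable (only a nasal (/m/, /n/, or /ŋ/) is licensed in coda position; onsets are limited to one consonant).

1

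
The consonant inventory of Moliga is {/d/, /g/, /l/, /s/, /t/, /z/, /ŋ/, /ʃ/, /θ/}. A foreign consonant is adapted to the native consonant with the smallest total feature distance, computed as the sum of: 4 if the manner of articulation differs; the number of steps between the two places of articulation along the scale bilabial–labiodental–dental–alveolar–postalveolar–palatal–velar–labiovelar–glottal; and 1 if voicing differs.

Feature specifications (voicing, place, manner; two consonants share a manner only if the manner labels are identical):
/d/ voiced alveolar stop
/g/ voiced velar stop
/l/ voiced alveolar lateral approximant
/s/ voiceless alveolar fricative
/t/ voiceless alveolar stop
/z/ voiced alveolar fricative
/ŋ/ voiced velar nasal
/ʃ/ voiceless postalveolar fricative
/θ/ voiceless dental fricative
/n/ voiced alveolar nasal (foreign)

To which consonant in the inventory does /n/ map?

/ŋ/ is closest: same manner (nasal), place distance 3 (alveolar→velar), same voicing; total 3. Next closest is /d/ at distance 4.

ŋ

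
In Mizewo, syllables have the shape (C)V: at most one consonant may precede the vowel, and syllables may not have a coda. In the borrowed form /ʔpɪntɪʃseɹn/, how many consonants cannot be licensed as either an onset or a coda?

Under (C)V, the unsyllabifiable consonants are /ʔ/, /n/, /ʃ/, /ɹ/, /n/ (no codas are permitted; onsets are limited to one consonant).

5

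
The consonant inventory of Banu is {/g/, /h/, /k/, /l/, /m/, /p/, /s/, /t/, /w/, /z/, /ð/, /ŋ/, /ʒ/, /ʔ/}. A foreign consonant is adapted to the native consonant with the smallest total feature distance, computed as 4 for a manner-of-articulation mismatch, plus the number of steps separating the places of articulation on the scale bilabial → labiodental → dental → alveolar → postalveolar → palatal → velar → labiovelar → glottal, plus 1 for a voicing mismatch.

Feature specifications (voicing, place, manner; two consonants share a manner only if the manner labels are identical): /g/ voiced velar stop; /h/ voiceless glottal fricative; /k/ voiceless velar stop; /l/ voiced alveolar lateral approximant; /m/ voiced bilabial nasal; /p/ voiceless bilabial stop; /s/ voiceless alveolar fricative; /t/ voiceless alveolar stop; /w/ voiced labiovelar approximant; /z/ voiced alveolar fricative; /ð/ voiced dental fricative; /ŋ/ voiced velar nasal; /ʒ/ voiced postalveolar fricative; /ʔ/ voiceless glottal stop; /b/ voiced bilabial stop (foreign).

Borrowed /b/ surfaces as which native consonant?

/p/ is closest: same manner (stop), place distance 0 (bilabial→bilabial), voicing differs (+1); total 1. Next closest is /m/ at distance 4.

p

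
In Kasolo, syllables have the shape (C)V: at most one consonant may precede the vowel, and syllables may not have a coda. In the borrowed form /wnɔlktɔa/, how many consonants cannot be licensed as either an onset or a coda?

Syllabifying with onset maximization leaves /w/, /l/, /k/ stranded (no codas are permitted; onsets are limited to one consonant).

3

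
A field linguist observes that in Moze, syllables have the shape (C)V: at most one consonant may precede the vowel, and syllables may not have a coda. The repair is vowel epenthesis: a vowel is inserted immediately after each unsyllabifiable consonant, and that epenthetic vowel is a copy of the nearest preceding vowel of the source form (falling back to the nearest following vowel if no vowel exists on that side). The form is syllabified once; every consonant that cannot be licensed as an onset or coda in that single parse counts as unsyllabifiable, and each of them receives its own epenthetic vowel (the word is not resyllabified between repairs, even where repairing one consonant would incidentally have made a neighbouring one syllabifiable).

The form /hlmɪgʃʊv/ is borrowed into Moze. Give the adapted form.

Under (C)V, the unsyllabifiable consonants are /h/, /l/, /g/, /v/ (no codas are permitted; onsets are limited to one consonant).
Each unlicensed consonant becomes the onset of a new syllable: /h/ → /hɪ/, /l/ → /lɪ/, /g/ → /gɪ/, /v/ → /vʊ/.

hɪlɪmɪgɪʃʊvʊ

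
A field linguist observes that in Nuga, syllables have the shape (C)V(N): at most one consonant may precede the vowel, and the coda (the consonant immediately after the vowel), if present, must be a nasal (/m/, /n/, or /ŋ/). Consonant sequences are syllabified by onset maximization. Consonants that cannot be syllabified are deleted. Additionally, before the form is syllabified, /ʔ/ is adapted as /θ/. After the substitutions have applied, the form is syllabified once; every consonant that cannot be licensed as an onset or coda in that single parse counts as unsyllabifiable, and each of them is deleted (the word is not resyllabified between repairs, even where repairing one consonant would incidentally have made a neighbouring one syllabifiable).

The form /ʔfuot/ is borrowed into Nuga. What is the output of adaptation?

Substitution: /ʔ/ → /θ/, giving /θfuot/.
The consonants /θ/, /t/ cannot be parsed into a legal (C)V(N) syllable (only a nasal (/m/, /n/, or /ŋ/) is licensed in coda position; onsets are limited to one consonant).
Deleting the stranded consonants removes /θ/, /t/.

fuo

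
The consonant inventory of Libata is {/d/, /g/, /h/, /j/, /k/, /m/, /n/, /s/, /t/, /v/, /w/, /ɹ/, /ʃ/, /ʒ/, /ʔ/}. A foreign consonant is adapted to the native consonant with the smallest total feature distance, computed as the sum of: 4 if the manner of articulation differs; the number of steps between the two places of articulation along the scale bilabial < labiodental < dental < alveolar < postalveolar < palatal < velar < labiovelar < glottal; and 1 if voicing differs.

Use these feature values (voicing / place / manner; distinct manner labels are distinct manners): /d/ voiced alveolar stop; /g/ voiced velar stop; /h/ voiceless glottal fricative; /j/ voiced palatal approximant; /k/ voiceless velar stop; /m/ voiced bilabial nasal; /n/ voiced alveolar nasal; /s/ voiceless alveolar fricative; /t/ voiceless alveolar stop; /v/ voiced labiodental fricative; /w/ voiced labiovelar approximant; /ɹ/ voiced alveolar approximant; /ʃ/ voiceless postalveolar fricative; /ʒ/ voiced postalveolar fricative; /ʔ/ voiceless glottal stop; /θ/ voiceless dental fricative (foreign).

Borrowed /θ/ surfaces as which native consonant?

/s/ is closest: same manner (fricative), place distance 1 (dental→alveolar), same voicing; total 1. Next closest is /v/ at distance 2.

s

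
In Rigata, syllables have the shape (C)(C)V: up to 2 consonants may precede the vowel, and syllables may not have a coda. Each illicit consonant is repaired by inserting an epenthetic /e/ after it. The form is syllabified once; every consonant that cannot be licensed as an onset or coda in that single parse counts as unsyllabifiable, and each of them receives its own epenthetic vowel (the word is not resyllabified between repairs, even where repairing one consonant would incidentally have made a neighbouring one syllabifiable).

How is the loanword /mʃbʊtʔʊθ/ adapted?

Syllabifying with onset maximization leaves /m/, /θ/ stranded (no codas are permitted; onsets may contain at most 2 consonants).
Inserting the epenthetic vowel yields /m/ → /me/, /θ/ → /θe/.

meʃbʊtʔʊθe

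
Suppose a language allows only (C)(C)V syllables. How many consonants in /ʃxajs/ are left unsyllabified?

2

Syllabifying with onset maximization leaves /j/, /s/ stranded (no codas are permitted; onsets may contain at most 2 consonants).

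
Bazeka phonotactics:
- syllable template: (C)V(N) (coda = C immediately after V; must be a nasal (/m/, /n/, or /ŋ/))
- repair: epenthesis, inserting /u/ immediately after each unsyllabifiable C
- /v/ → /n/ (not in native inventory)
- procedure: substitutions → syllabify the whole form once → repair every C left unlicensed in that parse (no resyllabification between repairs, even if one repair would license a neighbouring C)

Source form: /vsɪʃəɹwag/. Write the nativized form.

nusɪʃəɹuwagu

Substitution: /v/ → /n/, giving /nsɪʃəɹwag/.
Syllabifying with onset maximization leaves /n/, /ɹ/, /g/ stranded (only a nasal (/m/, /n/, or /ŋ/) is licensed in coda position; onsets are limited to one consonant).
Inserting the epenthetic vowel yields /n/ → /nu/, /ɹ/ → /ɹu/, /g/ → /gu/.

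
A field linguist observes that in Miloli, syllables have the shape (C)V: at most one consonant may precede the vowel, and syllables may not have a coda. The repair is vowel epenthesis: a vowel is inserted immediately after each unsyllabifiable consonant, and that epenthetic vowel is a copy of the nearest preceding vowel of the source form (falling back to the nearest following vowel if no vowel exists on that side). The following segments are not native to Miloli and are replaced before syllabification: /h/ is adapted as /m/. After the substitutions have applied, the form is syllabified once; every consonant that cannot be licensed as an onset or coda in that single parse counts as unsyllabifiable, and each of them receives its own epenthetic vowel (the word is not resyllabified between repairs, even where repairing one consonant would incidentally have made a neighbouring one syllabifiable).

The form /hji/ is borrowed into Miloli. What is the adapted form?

Substitution: /h/ → /m/, giving /mji/.
The consonants /m/ cannot be parsed into a legal (C)V syllable (no codas are permitted; onsets are limited to one consonant).
Each unlicensed consonant becomes the onset of a new syllable: /m/ → /mi/.

miji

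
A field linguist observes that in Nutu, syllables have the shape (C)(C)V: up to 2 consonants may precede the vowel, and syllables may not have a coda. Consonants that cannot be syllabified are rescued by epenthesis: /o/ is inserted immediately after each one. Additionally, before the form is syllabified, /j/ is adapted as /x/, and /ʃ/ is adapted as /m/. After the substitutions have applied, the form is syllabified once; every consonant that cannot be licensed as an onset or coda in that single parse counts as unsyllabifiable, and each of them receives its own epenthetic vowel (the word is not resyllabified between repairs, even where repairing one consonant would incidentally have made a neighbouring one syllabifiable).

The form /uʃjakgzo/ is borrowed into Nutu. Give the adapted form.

umxakogzo

Substitution: /ʃ/ → /m/, /j/ → /x/, giving /umxakgzo/.
Under (C)(C)V, the unsyllabifiable consonants are /k/ (no codas are permitted; onsets may contain at most 2 consonants).
Each unlicensed consonant becomes the onset of a new syllable: /k/ → /ko/.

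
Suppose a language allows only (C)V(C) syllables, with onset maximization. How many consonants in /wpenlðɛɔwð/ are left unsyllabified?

Under (C)V(C), the unsyllabifiable consonants are /w/, /l/, /ð/ (at most one coda consonant is licensed; onsets are limited to one consonant).

3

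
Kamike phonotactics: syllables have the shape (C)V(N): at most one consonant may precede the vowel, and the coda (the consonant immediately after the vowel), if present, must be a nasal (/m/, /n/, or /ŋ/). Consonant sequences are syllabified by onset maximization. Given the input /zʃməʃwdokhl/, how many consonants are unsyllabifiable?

7

The consonants /z/, /ʃ/, /ʃ/, /w/, /k/, /h/, /l/ cannot be parsed into a legal (C)V(N) syllable (only a nasal (/m/, /n/, or /ŋ/) is licensed in coda position; onsets are limited to one consonant).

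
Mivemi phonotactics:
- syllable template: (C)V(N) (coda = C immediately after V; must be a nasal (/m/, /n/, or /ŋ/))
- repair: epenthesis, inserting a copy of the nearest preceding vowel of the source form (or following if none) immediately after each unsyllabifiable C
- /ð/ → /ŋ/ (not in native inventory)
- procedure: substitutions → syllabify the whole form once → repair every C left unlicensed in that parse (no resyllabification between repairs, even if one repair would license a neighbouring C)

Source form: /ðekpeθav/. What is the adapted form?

Substitution: /ð/ → /ŋ/, giving /ŋekpeθav/.
Syllabifying with onset maximization leaves /k/, /v/ stranded (only a nasal (/m/, /n/, or /ŋ/) is licensed in coda position; onsets are limited to one consonant).
Inserting the epenthetic vowel yields /k/ → /ke/, /v/ → /va/.

ŋekepeθava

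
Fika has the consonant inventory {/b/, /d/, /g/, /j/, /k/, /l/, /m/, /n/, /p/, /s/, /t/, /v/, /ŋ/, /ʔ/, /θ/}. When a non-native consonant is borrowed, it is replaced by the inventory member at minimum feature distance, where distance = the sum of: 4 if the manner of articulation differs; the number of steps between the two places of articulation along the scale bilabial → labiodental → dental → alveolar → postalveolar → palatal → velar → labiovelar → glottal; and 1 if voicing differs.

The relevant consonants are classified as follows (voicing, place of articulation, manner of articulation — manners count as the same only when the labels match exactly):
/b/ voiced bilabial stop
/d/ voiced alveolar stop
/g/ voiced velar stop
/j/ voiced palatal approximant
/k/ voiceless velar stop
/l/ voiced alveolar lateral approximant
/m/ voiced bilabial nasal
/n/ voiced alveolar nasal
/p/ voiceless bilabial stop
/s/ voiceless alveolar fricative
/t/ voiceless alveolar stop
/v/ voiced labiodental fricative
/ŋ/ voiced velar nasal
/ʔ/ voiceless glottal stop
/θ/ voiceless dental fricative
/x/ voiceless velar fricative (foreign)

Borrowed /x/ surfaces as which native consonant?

s

/s/ is closest: same manner (fricative), place distance 3 (velar→alveolar), same voicing; total 3. Next closest is /k/ at distance 4.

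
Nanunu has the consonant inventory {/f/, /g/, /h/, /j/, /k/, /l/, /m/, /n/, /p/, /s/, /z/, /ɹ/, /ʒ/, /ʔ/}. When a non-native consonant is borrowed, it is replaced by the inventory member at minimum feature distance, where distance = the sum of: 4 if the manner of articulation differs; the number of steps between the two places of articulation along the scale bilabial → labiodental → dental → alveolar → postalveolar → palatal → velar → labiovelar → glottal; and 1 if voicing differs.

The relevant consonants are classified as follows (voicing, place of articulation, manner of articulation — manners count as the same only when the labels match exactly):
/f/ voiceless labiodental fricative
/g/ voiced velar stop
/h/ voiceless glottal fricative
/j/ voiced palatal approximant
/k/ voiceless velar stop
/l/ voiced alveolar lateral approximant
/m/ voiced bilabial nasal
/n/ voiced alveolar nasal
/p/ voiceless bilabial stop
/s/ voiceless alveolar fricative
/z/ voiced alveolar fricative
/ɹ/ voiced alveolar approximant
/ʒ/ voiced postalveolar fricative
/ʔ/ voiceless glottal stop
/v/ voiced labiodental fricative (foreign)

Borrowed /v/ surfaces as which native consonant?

f

/f/ is closest: same manner (fricative), place distance 0 (labiodental→labiodental), voicing differs (+1); total 1. Next closest is /z/ at distance 2.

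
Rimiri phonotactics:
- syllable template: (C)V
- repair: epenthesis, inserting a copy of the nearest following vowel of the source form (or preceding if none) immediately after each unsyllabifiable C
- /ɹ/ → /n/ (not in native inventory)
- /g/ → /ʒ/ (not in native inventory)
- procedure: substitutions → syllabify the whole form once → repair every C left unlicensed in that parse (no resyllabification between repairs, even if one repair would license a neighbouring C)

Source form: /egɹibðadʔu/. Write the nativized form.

Substitution: /g/ → /ʒ/, /ɹ/ → /n/, giving /eʒnibðadʔu/.
The consonants /ʒ/, /b/, /d/ cannot be parsed into a legal (C)V syllable (no codas are permitted; onsets are limited to one consonant).
Epenthesis after each stranded consonant: /ʒ/ → /ʒi/, /b/ → /ba/, /d/ → /du/.

eʒinibaðaduʔu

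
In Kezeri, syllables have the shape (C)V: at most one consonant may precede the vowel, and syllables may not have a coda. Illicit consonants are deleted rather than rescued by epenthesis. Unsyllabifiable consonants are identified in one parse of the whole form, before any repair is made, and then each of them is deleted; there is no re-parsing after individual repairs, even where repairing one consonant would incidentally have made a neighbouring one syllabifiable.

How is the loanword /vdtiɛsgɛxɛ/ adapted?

Syllabifying with onset maximization leaves /v/, /d/, /s/ stranded (no codas are permitted; onsets are limited to one consonant).
Deleting the stranded consonants removes /v/, /d/, /s/.

tiɛgɛxɛ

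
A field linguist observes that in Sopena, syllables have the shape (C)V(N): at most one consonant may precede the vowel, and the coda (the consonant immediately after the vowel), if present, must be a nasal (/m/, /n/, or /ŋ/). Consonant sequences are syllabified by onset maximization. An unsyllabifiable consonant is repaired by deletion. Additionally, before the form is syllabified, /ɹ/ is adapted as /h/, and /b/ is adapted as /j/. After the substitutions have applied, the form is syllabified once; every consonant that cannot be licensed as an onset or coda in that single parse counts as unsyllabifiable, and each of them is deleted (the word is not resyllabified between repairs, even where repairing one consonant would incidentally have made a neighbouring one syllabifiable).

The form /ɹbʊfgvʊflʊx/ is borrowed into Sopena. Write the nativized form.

jʊvʊlʊ

Substitution: /ɹ/ → /h/, /b/ → /j/, giving /hjʊfgvʊflʊx/.
The consonants /h/, /f/, /g/, /f/, /x/ cannot be parsed into a legal (C)V(N) syllable (only a nasal (/m/, /n/, or /ŋ/) is licensed in coda position; onsets are limited to one consonant).
Deletion applies to /h/, /f/, /g/, /f/, /x/.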